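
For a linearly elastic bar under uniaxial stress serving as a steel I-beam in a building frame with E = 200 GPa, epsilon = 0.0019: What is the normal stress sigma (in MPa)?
Model: a linearly elastic bar under uniaxial stress, so sigma = E·epsilon.
Convert to SI units:
  E = 200 GPa = 2 × 10¹¹ Pa
Substitute:
  sigma = (2 × 10¹¹) × 0.0019
  sigma = 3.8 × 10⁸ Pa
Convert: sigma = 3.8 × 10⁸ Pa = 380 MPa
Final answer: sigma = 380 MPa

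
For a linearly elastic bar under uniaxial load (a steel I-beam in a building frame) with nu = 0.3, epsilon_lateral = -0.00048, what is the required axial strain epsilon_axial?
Model: a linearly elastic bar under uniaxial load, so epsilon_lateral = -nu·epsilon_axial.
Solve for epsilon_axial: epsilon_axial = -epsilon_lateral / nu.
Substitute:
  epsilon_axial = -(-0.00048) / 0.3
  epsilon_axial = 0.0016
Final answer: epsilon_axial = 0.0016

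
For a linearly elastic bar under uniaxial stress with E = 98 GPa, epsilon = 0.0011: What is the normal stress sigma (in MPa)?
Model: a linearly elastic bar under uniaxial stress, so sigma = E·epsilon.
Convert to SI units:
  E = 98 GPa = 9.8 × 10¹⁰ Pa
Substitute:
  sigma = (9.8 × 10¹⁰) × 0.0011
  sigma = 1.078 × 10⁸ Pa
Convert: sigma = 1.078 × 10⁸ Pa = 107.8 MPa
Final answer: sigma = 107.8 MPa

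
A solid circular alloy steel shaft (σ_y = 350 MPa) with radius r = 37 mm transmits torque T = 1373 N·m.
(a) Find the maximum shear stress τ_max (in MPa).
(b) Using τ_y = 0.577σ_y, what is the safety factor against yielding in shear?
(a) For a solid circular shaft, τ_max = T·r/J with J = π·r^4/2, i.e. τ_max = 2·T / (π·r^3). Convert r = 37 mm = 0.037 m.
  τ_max = (2 × 1373) / (π × 0.037^3) = 1.726 × 10⁷ Pa = 17.26 MPa
(b) τ_y = 0.577 × 350 = 201.95 MPa
  SF = τ_y/τ_max = 201.95 / 17.26 = 11.7
Final answer: (a) τ_max = 17.26 MPa, (b) SF = 11.7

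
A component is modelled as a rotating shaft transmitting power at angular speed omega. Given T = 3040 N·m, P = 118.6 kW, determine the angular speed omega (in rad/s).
Model: a rotating shaft transmitting power at angular speed omega, so P = T·omega.
Solve for omega: omega = P / T.
Convert to SI units:
  P = 118.6 kW = 118600 W
Substitute:
  omega = 118600 / 3040
  omega = 39.01 rad/s
Final answer: omega = 39.01 rad/s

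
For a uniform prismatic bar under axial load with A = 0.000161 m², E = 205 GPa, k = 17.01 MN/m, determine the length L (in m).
Model: a uniform prismatic bar under axial load, so k = (A·E) / L.
Solve for L: L = (A·E) / k.
Convert to SI units:
  E = 205 GPa = 2.05 × 10¹¹ Pa
  k = 17.01 MN/m = 1.701 × 10⁷ N/m
Substitute:
  L = (0.000161 × (2.05 × 10¹¹)) / (1.701 × 10⁷)
  L = 1.94 m
Final answer: L = 1.94 m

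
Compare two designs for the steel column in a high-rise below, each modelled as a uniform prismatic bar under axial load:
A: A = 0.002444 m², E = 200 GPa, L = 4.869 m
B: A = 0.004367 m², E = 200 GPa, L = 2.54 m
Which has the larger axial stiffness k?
Model: a uniform prismatic bar under axial load, so k = (A·E) / L (SI units).
  A: k = (0.002444 × (2 × 10¹¹)) / 4.869 = 1.004 × 10⁸ N/m = 100.4 MN/m
  B: k = (0.004367 × (2 × 10¹¹)) / 2.54 = 3.439 × 10⁸ N/m = 343.9 MN/m
343.9 MN/m > 100.4 MN/m, so B is larger.
Final answer: B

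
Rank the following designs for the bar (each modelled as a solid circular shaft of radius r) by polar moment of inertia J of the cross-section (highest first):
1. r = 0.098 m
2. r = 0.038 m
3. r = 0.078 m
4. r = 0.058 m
Model: a solid circular shaft of radius r, so J = (π·r^4) / 2 (SI units).
  Case 1: J = (π × 0.098^4) / 2 = 0.0001449 m⁴
  Case 2: J = (π × 0.038^4) / 2 = 3.275 × 10⁻⁶ m⁴
  Case 3: J = (π × 0.078^4) / 2 = 5.814 × 10⁻⁵ m⁴
  Case 4: J = (π × 0.058^4) / 2 = 1.778 × 10⁻⁵ m⁴
Ordering: 0.0001449 m⁴ (case 1) > 5.814 × 10⁻⁵ m⁴ (case 3) > 1.778 × 10⁻⁵ m⁴ (case 4) > 3.275 × 10⁻⁶ m⁴ (case 2)
Final answer: 1, 3, 4, 2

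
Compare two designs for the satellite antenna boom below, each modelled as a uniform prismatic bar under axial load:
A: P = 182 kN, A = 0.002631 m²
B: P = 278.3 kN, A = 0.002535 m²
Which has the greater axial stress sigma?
Model: a uniform prismatic bar under axial load, so sigma = P / A (SI units).
  A: sigma = 182000 / 0.002631 = 6.918 × 10⁷ Pa = 69.18 MPa
  B: sigma = 278300 / 0.002535 = 1.098 × 10⁸ Pa = 109.8 MPa
109.8 MPa > 69.18 MPa, so B is larger.
Final answer: B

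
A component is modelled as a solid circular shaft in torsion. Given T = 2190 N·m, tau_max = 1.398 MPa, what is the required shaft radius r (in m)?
Model: a solid circular shaft in torsion, so tau_max = (2·T) / (π·r^3).
Solve for r: r = ((2·T) / (π·tau_max))^(1/3).
Convert to SI units:
  tau_max = 1.398 MPa = 1.398 × 10⁶ Pa
Substitute:
  r = ((2 × 2190) / (π × (1.398 × 10⁶)))^(1/3)
  r = 0.09991 m
Final answer: r = 0.09991 m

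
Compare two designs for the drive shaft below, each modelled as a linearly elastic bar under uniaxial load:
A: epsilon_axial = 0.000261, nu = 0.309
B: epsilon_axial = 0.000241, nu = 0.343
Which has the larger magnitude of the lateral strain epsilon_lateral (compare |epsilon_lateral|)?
Model: a linearly elastic bar under uniaxial load, so epsilon_lateral = -nu·epsilon_axial (SI units).
  A: epsilon_lateral = -(0.309 × 0.000261) = -8.065 × 10⁻⁵
  B: epsilon_lateral = -(0.343 × 0.000241) = -8.266 × 10⁻⁵
|epsilon_lateral|: A = 8.065 × 10⁻⁵, B = 8.266 × 10⁻⁵, so B is larger in magnitude.
Final answer: B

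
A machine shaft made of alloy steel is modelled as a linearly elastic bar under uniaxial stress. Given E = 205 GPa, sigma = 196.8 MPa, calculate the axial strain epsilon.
Model: a linearly elastic bar under uniaxial stress, so sigma = E·epsilon.
Solve for epsilon: epsilon = sigma / E.
Convert to SI units:
  E = 205 GPa = 2.05 × 10¹¹ Pa
  sigma = 196.8 MPa = 1.968 × 10⁸ Pa
Substitute:
  epsilon = (1.968 × 10⁸) / (2.05 × 10¹¹)
  epsilon = 0.00096
Final answer: epsilon = 0.00096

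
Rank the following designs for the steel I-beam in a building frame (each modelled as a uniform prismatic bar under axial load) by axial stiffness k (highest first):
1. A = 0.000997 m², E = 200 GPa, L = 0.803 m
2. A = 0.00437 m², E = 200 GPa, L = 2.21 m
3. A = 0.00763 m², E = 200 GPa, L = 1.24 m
Model: a uniform prismatic bar under axial load, so k = (A·E) / L (SI units).
  Case 1: k = (0.000997 × (2 × 10¹¹)) / 0.803 = 2.483 × 10⁸ N/m = 248.3 MN/m
  Case 2: k = (0.00437 × (2 × 10¹¹)) / 2.21 = 3.955 × 10⁸ N/m = 395.5 MN/m
  Case 3: k = (0.00763 × (2 × 10¹¹)) / 1.24 = 1.231 × 10⁹ N/m = 1231 MN/m
Ordering: 1231 MN/m (case 3) > 395.5 MN/m (case 2) > 248.3 MN/m (case 1)
Final answer: 3, 2, 1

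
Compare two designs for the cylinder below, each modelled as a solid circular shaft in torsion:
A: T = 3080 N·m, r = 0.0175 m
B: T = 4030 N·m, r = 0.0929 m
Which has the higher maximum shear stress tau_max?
Model: a solid circular shaft in torsion, so tau_max = (2·T) / (π·r^3) (SI units).
  A: tau_max = (2 × 3080) / (π × 0.0175^3) = 3.659 × 10⁸ Pa = 365.9 MPa
  B: tau_max = (2 × 4030) / (π × 0.0929^3) = 3.2 × 10⁶ Pa = 3.2 MPa
365.9 MPa > 3.2 MPa, so A is larger.
Final answer: A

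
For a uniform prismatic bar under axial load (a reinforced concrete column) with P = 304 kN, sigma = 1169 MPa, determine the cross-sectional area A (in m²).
Model: a uniform prismatic bar under axial load, so sigma = P / A.
Solve for A: A = P / sigma.
Convert to SI units:
  P = 304 kN = 304000 N
  sigma = 1169 MPa = 1.169 × 10⁹ Pa
Substitute:
  A = 304000 / (1.169 × 10⁹)
  A = 0.0002601 m²
Final answer: A = 0.0002601 m²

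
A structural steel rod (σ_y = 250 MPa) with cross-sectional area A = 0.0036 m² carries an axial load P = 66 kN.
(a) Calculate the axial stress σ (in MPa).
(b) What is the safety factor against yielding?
(a) Axial stress σ = P/A. Convert P = 66 kN = 66000 N.
  σ = 66000 / 0.0036 = 1.833 × 10⁷ Pa = 18.33 MPa
(b) Safety factor SF = σ_y/σ = 250 / 18.33 = 13.64
Final answer: (a) σ = 18.33 MPa, (b) SF = 13.64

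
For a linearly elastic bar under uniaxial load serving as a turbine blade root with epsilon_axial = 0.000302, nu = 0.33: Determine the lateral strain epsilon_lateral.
Model: a linearly elastic bar under uniaxial load, so epsilon_lateral = -nu·epsilon_axial.
Substitute:
  epsilon_lateral = -(0.33 × 0.000302)
  epsilon_lateral = -9.966 × 10⁻⁵
Final answer: epsilon_lateral = -9.966 × 10⁻⁵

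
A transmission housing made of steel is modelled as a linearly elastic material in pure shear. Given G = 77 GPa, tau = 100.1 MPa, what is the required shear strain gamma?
Model: a linearly elastic material in pure shear, so tau = G·gamma.
Solve for gamma: gamma = tau / G.
Convert to SI units:
  G = 77 GPa = 7.7 × 10¹⁰ Pa
  tau = 100.1 MPa = 1.001 × 10⁸ Pa
Substitute:
  gamma = (1.001 × 10⁸) / (7.7 × 10¹⁰)
  gamma = 0.0013
Final answer: gamma = 0.0013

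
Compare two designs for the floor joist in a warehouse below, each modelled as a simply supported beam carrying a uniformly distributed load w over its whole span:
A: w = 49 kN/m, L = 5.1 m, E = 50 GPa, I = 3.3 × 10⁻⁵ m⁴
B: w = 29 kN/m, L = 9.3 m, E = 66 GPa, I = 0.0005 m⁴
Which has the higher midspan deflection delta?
Model: a simply supported beam carrying a uniformly distributed load w over its whole span, so delta = (5·w·L^4) / (384·E·I) (SI units).
  A: delta = (5 × 49000 × 5.1^4) / (384 × (5 × 10¹⁰) × (3.3 × 10⁻⁵)) = 0.2616 m = 261.6 mm
  B: delta = (5 × 29000 × 9.3^4) / (384 × (6.6 × 10¹⁰) × 0.0005) = 0.0856 m = 85.6 mm
261.6 mm > 85.6 mm, so A is larger.
Final answer: A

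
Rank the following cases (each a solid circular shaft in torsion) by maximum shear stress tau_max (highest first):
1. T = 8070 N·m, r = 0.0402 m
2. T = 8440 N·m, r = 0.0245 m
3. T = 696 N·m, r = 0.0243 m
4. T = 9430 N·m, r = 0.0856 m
Model: a solid circular shaft in torsion, so tau_max = (2·T) / (π·r^3) (SI units).
  Case 1: tau_max = (2 × 8070) / (π × 0.0402^3) = 7.908 × 10⁷ Pa = 79.08 MPa
  Case 2: tau_max = (2 × 8440) / (π × 0.0245^3) = 3.654 × 10⁸ Pa = 365.4 MPa
  Case 3: tau_max = (2 × 696) / (π × 0.0243^3) = 3.088 × 10⁷ Pa = 30.88 MPa
  Case 4: tau_max = (2 × 9430) / (π × 0.0856^3) = 9.571 × 10⁶ Pa = 9.571 MPa
Ordering: 365.4 MPa (case 2) > 79.08 MPa (case 1) > 30.88 MPa (case 3) > 9.571 MPa (case 4)
Final answer: 2, 1, 3, 4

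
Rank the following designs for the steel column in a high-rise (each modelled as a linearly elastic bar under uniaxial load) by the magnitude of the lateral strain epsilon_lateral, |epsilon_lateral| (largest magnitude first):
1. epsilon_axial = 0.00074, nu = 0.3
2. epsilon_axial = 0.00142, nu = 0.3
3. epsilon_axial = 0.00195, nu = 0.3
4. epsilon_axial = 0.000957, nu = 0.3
Model: a linearly elastic bar under uniaxial load, so epsilon_lateral = -nu·epsilon_axial (SI units).
  Case 1: epsilon_lateral = -(0.3 × 0.00074) = -0.000222
  Case 2: epsilon_lateral = -(0.3 × 0.00142) = -0.000426
  Case 3: epsilon_lateral = -(0.3 × 0.00195) = -0.000585
  Case 4: epsilon_lateral = -(0.3 × 0.000957) = -0.0002871
Ordering by |epsilon_lateral|: 0.000585 (case 3) > 0.000426 (case 2) > 0.0002871 (case 4) > 0.000222 (case 1)
Final answer: 3, 2, 4, 1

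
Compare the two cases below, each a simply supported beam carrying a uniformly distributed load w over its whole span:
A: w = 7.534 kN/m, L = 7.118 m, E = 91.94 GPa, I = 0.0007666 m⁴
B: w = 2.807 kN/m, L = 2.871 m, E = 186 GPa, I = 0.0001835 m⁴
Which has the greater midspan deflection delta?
Model: a simply supported beam carrying a uniformly distributed load w over its whole span, so delta = (5·w·L^4) / (384·E·I) (SI units).
  A: delta = (5 × 7534 × 7.118^4) / (384 × (9.194 × 10¹⁰) × 0.0007666) = 0.003573 m = 3.573 mm
  B: delta = (5 × 2807 × 2.871^4) / (384 × (1.86 × 10¹¹) × 0.0001835) = 7.276 × 10⁻⁵ m = 0.07276 mm
3.573 mm > 0.07276 mm, so A is larger.
Final answer: A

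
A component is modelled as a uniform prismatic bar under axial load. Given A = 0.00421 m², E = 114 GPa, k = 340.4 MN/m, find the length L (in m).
Model: a uniform prismatic bar under axial load, so k = (A·E) / L.
Solve for L: L = (A·E) / k.
Convert to SI units:
  E = 114 GPa = 1.14 × 10¹¹ Pa
  k = 340.4 MN/m = 3.404 × 10⁸ N/m
Substitute:
  L = (0.00421 × (1.14 × 10¹¹)) / (3.404 × 10⁸)
  L = 1.41 m
Final answer: L = 1.41 m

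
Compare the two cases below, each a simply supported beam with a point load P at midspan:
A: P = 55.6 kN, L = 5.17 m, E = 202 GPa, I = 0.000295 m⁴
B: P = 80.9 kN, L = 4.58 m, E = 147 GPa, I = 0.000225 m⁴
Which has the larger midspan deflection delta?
Model: a simply supported beam with a point load P at midspan, so delta = (P·L^3) / (48·E·I) (SI units).
  A: delta = (55600 × 5.17^3) / (48 × (2.02 × 10¹¹) × 0.000295) = 0.002686 m = 2.686 mm
  B: delta = (80900 × 4.58^3) / (48 × (1.47 × 10¹¹) × 0.000225) = 0.004896 m = 4.896 mm
4.896 mm > 2.686 mm, so B is larger.
Final answer: B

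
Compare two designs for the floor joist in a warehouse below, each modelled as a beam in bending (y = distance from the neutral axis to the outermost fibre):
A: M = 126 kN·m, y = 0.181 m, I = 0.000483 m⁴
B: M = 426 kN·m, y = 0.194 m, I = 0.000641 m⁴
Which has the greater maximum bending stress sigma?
Model: a beam in bending (y = distance from the neutral axis to the outermost fibre), so sigma = (M·y) / I (SI units).
  A: sigma = (126000 × 0.181) / 0.000483 = 4.722 × 10⁷ Pa = 47.22 MPa
  B: sigma = (426000 × 0.194) / 0.000641 = 1.289 × 10⁸ Pa = 128.9 MPa
128.9 MPa > 47.22 MPa, so B is larger.
Final answer: B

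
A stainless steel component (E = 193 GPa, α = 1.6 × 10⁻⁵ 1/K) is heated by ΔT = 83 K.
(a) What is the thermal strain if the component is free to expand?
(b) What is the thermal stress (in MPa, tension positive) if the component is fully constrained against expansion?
(a) Free thermal strain ε_th = α·ΔT = (1.6 × 10⁻⁵) × 83 = 0.001328
(b) Fully constrained, the expansion is suppressed, so σ = -E·α·ΔT. Convert E = 193 GPa = 1.93 × 10¹¹ Pa.
  σ = -(1.93 × 10¹¹) × (1.6 × 10⁻⁵) × 83 = -2.563 × 10⁸ Pa = -256.3 MPa (compressive)
Final answer: (a) ε_th = 0.001328, (b) σ = -256.3 MPa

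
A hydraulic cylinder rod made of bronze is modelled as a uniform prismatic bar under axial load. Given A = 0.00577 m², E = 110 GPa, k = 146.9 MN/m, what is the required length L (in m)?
Model: a uniform prismatic bar under axial load, so k = (A·E) / L.
Solve for L: L = (A·E) / k.
Convert to SI units:
  E = 110 GPa = 1.1 × 10¹¹ Pa
  k = 146.9 MN/m = 1.469 × 10⁸ N/m
Substitute:
  L = (0.00577 × (1.1 × 10¹¹)) / (1.469 × 10⁸)
  L = 4.321 m
Final answer: L = 4.321 m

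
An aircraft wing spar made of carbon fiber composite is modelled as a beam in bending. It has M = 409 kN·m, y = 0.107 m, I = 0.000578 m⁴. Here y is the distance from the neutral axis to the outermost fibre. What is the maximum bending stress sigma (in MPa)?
Model: a beam in bending, so sigma = (M·y) / I.
Convert to SI units:
  M = 409 kN·m = 409000 N·m
Substitute:
  sigma = (409000 × 0.107) / 0.000578
  sigma = 7.571 × 10⁷ Pa
Convert: sigma = 7.571 × 10⁷ Pa = 75.71 MPa
Final answer: sigma = 75.71 MPa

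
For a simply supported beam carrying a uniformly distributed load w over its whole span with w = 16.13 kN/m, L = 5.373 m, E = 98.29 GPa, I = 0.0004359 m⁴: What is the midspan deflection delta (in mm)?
Model: a simply supported beam carrying a uniformly distributed load w over its whole span, so delta = (5·w·L^4) / (384·E·I).
Convert to SI units:
  w = 16.13 kN/m = 16130 N/m
  E = 98.29 GPa = 9.829 × 10¹⁰ Pa
Substitute:
  delta = (5 × 16130 × 5.373^4) / (384 × (9.829 × 10¹⁰) × 0.0004359)
  delta = 0.004085 m
Convert: delta = 0.004085 m = 4.085 mm
Final answer: delta = 4.085 mm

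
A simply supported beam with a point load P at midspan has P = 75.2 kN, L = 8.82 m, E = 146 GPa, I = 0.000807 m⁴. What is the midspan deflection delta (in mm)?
Model: a simply supported beam with a point load P at midspan, so delta = (P·L^3) / (48·E·I).
Convert to SI units:
  P = 75.2 kN = 75200 N
  E = 146 GPa = 1.46 × 10¹¹ Pa
Substitute:
  delta = (75200 × 8.82^3) / (48 × (1.46 × 10¹¹) × 0.000807)
  delta = 0.009123 m
Convert: delta = 0.009123 m = 9.123 mm
Final answer: delta = 9.123 mm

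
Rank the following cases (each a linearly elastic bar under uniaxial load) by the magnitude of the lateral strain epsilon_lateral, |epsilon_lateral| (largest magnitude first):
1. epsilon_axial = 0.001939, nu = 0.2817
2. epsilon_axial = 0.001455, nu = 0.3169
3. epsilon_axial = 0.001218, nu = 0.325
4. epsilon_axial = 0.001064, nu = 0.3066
Model: a linearly elastic bar under uniaxial load, so epsilon_lateral = -nu·epsilon_axial (SI units).
  Case 1: epsilon_lateral = -(0.2817 × 0.001939) = -0.0005462
  Case 2: epsilon_lateral = -(0.3169 × 0.001455) = -0.0004611
  Case 3: epsilon_lateral = -(0.325 × 0.001218) = -0.0003958
  Case 4: epsilon_lateral = -(0.3066 × 0.001064) = -0.0003262
Ordering by |epsilon_lateral|: 0.0005462 (case 1) > 0.0004611 (case 2) > 0.0003958 (case 3) > 0.0003262 (case 4)
Final answer: 1, 2, 3, 4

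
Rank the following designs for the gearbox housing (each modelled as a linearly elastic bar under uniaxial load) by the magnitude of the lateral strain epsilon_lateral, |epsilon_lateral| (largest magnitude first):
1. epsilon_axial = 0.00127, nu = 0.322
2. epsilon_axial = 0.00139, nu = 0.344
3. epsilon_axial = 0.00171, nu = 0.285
Model: a linearly elastic bar under uniaxial load, so epsilon_lateral = -nu·epsilon_axial (SI units).
  Case 1: epsilon_lateral = -(0.322 × 0.00127) = -0.0004089
  Case 2: epsilon_lateral = -(0.344 × 0.00139) = -0.0004782
  Case 3: epsilon_lateral = -(0.285 × 0.00171) = -0.0004873
Ordering by |epsilon_lateral|: 0.0004873 (case 3) > 0.0004782 (case 2) > 0.0004089 (case 1)
Final answer: 3, 2, 1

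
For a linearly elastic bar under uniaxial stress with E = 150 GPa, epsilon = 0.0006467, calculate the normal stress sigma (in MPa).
Model: a linearly elastic bar under uniaxial stress, so epsilon = sigma / E.
Solve for sigma: sigma = epsilon·E.
Convert to SI units:
  E = 150 GPa = 1.5 × 10¹¹ Pa
Substitute:
  sigma = 0.0006467 × (1.5 × 10¹¹)
  sigma = 9.701 × 10⁷ Pa
Convert: sigma = 9.701 × 10⁷ Pa = 97.01 MPa
Final answer: sigma = 97.01 MPa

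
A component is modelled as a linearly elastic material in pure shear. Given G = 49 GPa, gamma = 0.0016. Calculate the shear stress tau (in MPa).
Model: a linearly elastic material in pure shear, so tau = G·gamma.
Convert to SI units:
  G = 49 GPa = 4.9 × 10¹⁰ Pa
Substitute:
  tau = (4.9 × 10¹⁰) × 0.0016
  tau = 7.84 × 10⁷ Pa
Convert: tau = 7.84 × 10⁷ Pa = 78.4 MPa
Final answer: tau = 78.4 MPa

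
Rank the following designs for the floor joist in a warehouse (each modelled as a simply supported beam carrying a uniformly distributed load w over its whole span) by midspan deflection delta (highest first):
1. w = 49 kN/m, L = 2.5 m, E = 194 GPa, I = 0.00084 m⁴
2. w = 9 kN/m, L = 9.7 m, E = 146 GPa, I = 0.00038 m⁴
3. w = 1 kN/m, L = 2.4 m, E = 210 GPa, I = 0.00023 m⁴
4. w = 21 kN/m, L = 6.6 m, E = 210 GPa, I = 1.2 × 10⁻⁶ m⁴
Model: a simply supported beam carrying a uniformly distributed load w over its whole span, so delta = (5·w·L^4) / (384·E·I) (SI units).
  Case 1: delta = (5 × 49000 × 2.5^4) / (384 × (1.94 × 10¹¹) × 0.00084) = 0.0001529 m = 0.1529 mm
  Case 2: delta = (5 × 9000 × 9.7^4) / (384 × (1.46 × 10¹¹) × 0.00038) = 0.0187 m = 18.7 mm
  Case 3: delta = (5 × 1000 × 2.4^4) / (384 × (2.1 × 10¹¹) × 0.00023) = 8.944 × 10⁻⁶ m = 0.008944 mm
  Case 4: delta = (5 × 21000 × 6.6^4) / (384 × (2.1 × 10¹¹) × (1.2 × 10⁻⁶)) = 2.059 m = 2059 mm
Ordering: 2059 mm (case 4) > 18.7 mm (case 2) > 0.1529 mm (case 1) > 0.008944 mm (case 3)
Final answer: 4, 2, 1, 3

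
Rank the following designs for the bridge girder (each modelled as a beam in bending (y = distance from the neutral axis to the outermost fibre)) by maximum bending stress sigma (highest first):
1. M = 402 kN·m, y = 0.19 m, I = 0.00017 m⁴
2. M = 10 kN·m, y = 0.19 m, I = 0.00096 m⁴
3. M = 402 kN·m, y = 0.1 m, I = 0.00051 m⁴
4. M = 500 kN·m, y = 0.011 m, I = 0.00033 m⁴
Model: a beam in bending (y = distance from the neutral axis to the outermost fibre), so sigma = (M·y) / I (SI units).
  Case 1: sigma = (402000 × 0.19) / 0.00017 = 4.493 × 10⁸ Pa = 449.3 MPa
  Case 2: sigma = (10000 × 0.19) / 0.00096 = 1.979 × 10⁶ Pa = 1.979 MPa
  Case 3: sigma = (402000 × 0.1) / 0.00051 = 7.882 × 10⁷ Pa = 78.82 MPa
  Case 4: sigma = (500000 × 0.011) / 0.00033 = 1.667 × 10⁷ Pa = 16.67 MPa
Ordering: 449.3 MPa (case 1) > 78.82 MPa (case 3) > 16.67 MPa (case 4) > 1.979 MPa (case 2)
Final answer: 1, 3, 4, 2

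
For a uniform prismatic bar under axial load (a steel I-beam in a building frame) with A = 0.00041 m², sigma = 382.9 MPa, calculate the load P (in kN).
Model: a uniform prismatic bar under axial load, so sigma = P / A.
Solve for P: P = sigma·A.
Convert to SI units:
  sigma = 382.9 MPa = 3.829 × 10⁸ Pa
Substitute:
  P = (3.829 × 10⁸) × 0.00041
  P = 157000 N
Convert: P = 157000 N = 157 kN
Final answer: P = 157 kN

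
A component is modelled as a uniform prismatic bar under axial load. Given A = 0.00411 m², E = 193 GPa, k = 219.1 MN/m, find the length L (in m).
Model: a uniform prismatic bar under axial load, so k = (A·E) / L.
Solve for L: L = (A·E) / k.
Convert to SI units:
  E = 193 GPa = 1.93 × 10¹¹ Pa
  k = 219.1 MN/m = 2.191 × 10⁸ N/m
Substitute:
  L = (0.00411 × (1.93 × 10¹¹)) / (2.191 × 10⁸)
  L = 3.62 m
Final answer: L = 3.62 m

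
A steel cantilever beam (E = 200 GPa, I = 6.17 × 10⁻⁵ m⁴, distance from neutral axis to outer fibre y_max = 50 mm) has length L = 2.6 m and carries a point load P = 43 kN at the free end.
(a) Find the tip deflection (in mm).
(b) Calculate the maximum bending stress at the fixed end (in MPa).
(a) Tip deflection of a cantilever with an end point load: δ = P·L^3 / (3·E·I). Convert P = 43 kN = 43000 N, E = 200 GPa = 2 × 10¹¹ Pa.
  δ = (43000 × 2.6^3) / (3 × (2 × 10¹¹) × (6.17 × 10⁻⁵)) = 0.02042 m = 20.42 mm
(b) Maximum bending moment at the fixed end: M = P·L = 43000 × 2.6 = 111800 N·m. Convert y_max = 50 mm = 0.05 m.
  σ = M·y_max / I = (111800 × 0.05) / (6.17 × 10⁻⁵) = 9.06 × 10⁷ Pa = 90.6 MPa
Final answer: (a) δ = 20.42 mm, (b) σ = 90.6 MPa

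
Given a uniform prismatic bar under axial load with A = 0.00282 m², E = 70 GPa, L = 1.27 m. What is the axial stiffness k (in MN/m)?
Model: a uniform prismatic bar under axial load, so k = (A·E) / L.
Convert to SI units:
  E = 70 GPa = 7 × 10¹⁰ Pa
Substitute:
  k = (0.00282 × (7 × 10¹⁰)) / 1.27
  k = 1.554 × 10⁸ N/m
Convert: k = 1.554 × 10⁸ N/m = 155.4 MN/m
Final answer: k = 155.4 MN/m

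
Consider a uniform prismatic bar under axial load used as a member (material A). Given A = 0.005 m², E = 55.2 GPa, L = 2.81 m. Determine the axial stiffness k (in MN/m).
Model: a uniform prismatic bar under axial load, so k = (A·E) / L.
Convert to SI units:
  E = 55.2 GPa = 5.52 × 10¹⁰ Pa
Substitute:
  k = (0.005 × (5.52 × 10¹⁰)) / 2.81
  k = 9.822 × 10⁷ N/m
Convert: k = 9.822 × 10⁷ N/m = 98.22 MN/m
Final answer: k = 98.22 MN/m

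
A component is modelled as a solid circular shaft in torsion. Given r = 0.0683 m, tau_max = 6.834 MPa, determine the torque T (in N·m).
Model: a solid circular shaft in torsion, so tau_max = (2·T) / (π·r^3).
Solve for T: T = (π·tau_max·r^3) / 2.
Convert to SI units:
  tau_max = 6.834 MPa = 6.834 × 10⁶ Pa
Substitute:
  T = (π × (6.834 × 10⁶) × 0.0683^3) / 2
  T = 3420 N·m
Final answer: T = 3420 N·m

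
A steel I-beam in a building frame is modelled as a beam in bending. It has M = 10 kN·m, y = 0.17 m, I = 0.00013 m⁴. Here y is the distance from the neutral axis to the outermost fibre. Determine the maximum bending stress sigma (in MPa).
Model: a beam in bending, so sigma = (M·y) / I.
Convert to SI units:
  M = 10 kN·m = 10000 N·m
Substitute:
  sigma = (10000 × 0.17) / 0.00013
  sigma = 1.308 × 10⁷ Pa
Convert: sigma = 1.308 × 10⁷ Pa = 13.08 MPa
Final answer: sigma = 13.08 MPa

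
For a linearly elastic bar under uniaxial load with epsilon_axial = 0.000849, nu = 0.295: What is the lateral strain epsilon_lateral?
Model: a linearly elastic bar under uniaxial load, so epsilon_lateral = -nu·epsilon_axial.
Substitute:
  epsilon_lateral = -(0.295 × 0.000849)
  epsilon_lateral = -0.0002505
Final answer: epsilon_lateral = -0.0002505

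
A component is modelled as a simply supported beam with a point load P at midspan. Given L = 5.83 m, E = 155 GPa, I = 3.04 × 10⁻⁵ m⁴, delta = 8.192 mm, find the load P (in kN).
Model: a simply supported beam with a point load P at midspan, so delta = (P·L^3) / (48·E·I).
Solve for P: P = (48·delta·E·I) / L^3.
Convert to SI units:
  E = 155 GPa = 1.55 × 10¹¹ Pa
  delta = 8.192 mm = 0.008192 m
Substitute:
  P = (48 × 0.008192 × (1.55 × 10¹¹) × (3.04 × 10⁻⁵)) / 5.83^3
  P = 9350 N
Convert: P = 9350 N = 9.35 kN
Final answer: P = 9.35 kN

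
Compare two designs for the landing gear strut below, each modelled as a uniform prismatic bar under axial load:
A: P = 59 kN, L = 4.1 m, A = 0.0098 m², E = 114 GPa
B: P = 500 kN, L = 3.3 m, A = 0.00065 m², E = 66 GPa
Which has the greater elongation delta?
Model: a uniform prismatic bar under axial load, so delta = (P·L) / (A·E) (SI units).
  A: delta = (59000 × 4.1) / (0.0098 × (1.14 × 10¹¹)) = 0.0002165 m = 0.2165 mm
  B: delta = (500000 × 3.3) / (0.00065 × (6.6 × 10¹⁰)) = 0.03846 m = 38.46 mm
38.46 mm > 0.2165 mm, so B is larger.
Final answer: B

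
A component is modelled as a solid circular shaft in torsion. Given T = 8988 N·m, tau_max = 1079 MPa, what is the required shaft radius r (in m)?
Model: a solid circular shaft in torsion, so tau_max = (2·T) / (π·r^3).
Solve for r: r = ((2·T) / (π·tau_max))^(1/3).
Convert to SI units:
  tau_max = 1079 MPa = 1.079 × 10⁹ Pa
Substitute:
  r = ((2 × 8988) / (π × (1.079 × 10⁹)))^(1/3)
  r = 0.01744 m
Final answer: r = 0.01744 m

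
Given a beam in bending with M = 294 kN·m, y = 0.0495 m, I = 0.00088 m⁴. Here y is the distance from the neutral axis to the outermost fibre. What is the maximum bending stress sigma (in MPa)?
Model: a beam in bending, so sigma = (M·y) / I.
Convert to SI units:
  M = 294 kN·m = 294000 N·m
Substitute:
  sigma = (294000 × 0.0495) / 0.00088
  sigma = 1.654 × 10⁷ Pa
Convert: sigma = 1.654 × 10⁷ Pa = 16.54 MPa
Final answer: sigma = 16.54 MPa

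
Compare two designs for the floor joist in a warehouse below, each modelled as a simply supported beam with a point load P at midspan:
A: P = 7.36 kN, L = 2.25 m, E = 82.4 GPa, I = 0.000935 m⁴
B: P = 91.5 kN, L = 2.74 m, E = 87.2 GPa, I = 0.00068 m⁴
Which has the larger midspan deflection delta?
Model: a simply supported beam with a point load P at midspan, so delta = (P·L^3) / (48·E·I) (SI units).
  A: delta = (7360 × 2.25^3) / (48 × (8.24 × 10¹⁰) × 0.000935) = 2.267 × 10⁻⁵ m = 0.02267 mm
  B: delta = (91500 × 2.74^3) / (48 × (8.72 × 10¹⁰) × 0.00068) = 0.0006613 m = 0.6613 mm
0.6613 mm > 0.02267 mm, so B is larger.
Final answer: B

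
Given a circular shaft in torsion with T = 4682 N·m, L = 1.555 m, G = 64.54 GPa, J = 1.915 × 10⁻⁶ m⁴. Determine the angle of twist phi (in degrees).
Model: a circular shaft in torsion, so phi = (T·L) / (G·J).
Convert to SI units:
  G = 64.54 GPa = 6.454 × 10¹⁰ Pa
Substitute:
  phi = (4682 × 1.555) / ((6.454 × 10¹⁰) × (1.915 × 10⁻⁶))
  phi = 0.05891 rad
Convert to degrees: phi = 0.05891 × 180/π = 3.375°
Final answer: phi = 3.375°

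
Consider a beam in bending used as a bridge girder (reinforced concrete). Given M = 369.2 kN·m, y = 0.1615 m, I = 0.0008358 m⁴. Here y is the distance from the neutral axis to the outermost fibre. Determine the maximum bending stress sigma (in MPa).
Model: a beam in bending, so sigma = (M·y) / I.
Convert to SI units:
  M = 369.2 kN·m = 369200 N·m
Substitute:
  sigma = (369200 × 0.1615) / 0.0008358
  sigma = 7.134 × 10⁷ Pa
Convert: sigma = 7.134 × 10⁷ Pa = 71.34 MPa
Final answer: sigma = 71.34 MPa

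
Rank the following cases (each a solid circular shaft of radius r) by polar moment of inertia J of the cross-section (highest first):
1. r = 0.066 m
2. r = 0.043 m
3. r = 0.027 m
Model: a solid circular shaft of radius r, so J = (π·r^4) / 2 (SI units).
  Case 1: J = (π × 0.066^4) / 2 = 2.981 × 10⁻⁵ m⁴
  Case 2: J = (π × 0.043^4) / 2 = 5.37 × 10⁻⁶ m⁴
  Case 3: J = (π × 0.027^4) / 2 = 8.348 × 10⁻⁷ m⁴
Ordering: 2.981 × 10⁻⁵ m⁴ (case 1) > 5.37 × 10⁻⁶ m⁴ (case 2) > 8.348 × 10⁻⁷ m⁴ (case 3)
Final answer: 1, 2, 3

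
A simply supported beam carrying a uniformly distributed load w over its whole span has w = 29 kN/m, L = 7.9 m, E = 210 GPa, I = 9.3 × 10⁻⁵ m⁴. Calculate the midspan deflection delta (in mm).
Model: a simply supported beam carrying a uniformly distributed load w over its whole span, so delta = (5·w·L^4) / (384·E·I).
Convert to SI units:
  w = 29 kN/m = 29000 N/m
  E = 210 GPa = 2.1 × 10¹¹ Pa
Substitute:
  delta = (5 × 29000 × 7.9^4) / (384 × (2.1 × 10¹¹) × (9.3 × 10⁻⁵))
  delta = 0.07531 m
Convert: delta = 0.07531 m = 75.31 mm
Final answer: delta = 75.31 mm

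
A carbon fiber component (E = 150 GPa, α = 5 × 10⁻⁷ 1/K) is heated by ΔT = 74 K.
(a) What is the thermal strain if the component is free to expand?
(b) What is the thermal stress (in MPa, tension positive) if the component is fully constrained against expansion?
(a) Free thermal strain ε_th = α·ΔT = (5 × 10⁻⁷) × 74 = 3.7 × 10⁻⁵
(b) Fully constrained, the expansion is suppressed, so σ = -E·α·ΔT. Convert E = 150 GPa = 1.5 × 10¹¹ Pa.
  σ = -(1.5 × 10¹¹) × (5 × 10⁻⁷) × 74 = -5.55 × 10⁶ Pa = -5.55 MPa (compressive)
Final answer: (a) ε_th = 3.7 × 10⁻⁵, (b) σ = -5.55 MPa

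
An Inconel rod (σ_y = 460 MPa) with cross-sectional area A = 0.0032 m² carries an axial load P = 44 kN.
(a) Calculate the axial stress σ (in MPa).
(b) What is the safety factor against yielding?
(a) Axial stress σ = P/A. Convert P = 44 kN = 44000 N.
  σ = 44000 / 0.0032 = 1.375 × 10⁷ Pa = 13.75 MPa
(b) Safety factor SF = σ_y/σ = 460 / 13.75 = 33.45
Final answer: (a) σ = 13.75 MPa, (b) SF = 33.45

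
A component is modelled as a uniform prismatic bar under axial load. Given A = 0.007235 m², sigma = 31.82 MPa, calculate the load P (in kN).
Model: a uniform prismatic bar under axial load, so sigma = P / A.
Solve for P: P = sigma·A.
Convert to SI units:
  sigma = 31.82 MPa = 3.182 × 10⁷ Pa
Substitute:
  P = (3.182 × 10⁷) × 0.007235
  P = 230200 N
Convert: P = 230200 N = 230.2 kN
Final answer: P = 230.2 kN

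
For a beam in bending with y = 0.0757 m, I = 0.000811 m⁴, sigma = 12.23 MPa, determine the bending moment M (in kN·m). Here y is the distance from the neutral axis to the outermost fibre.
Model: a beam in bending, so sigma = (M·y) / I.
Solve for M: M = (sigma·I) / y.
Convert to SI units:
  sigma = 12.23 MPa = 1.223 × 10⁷ Pa
Substitute:
  M = ((1.223 × 10⁷) × 0.000811) / 0.0757
  M = 131000 N·m
Convert: M = 131000 N·m = 131 kN·m
Final answer: M = 131 kN·m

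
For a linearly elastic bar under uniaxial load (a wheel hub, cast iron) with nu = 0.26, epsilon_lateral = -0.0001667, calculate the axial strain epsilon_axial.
Model: a linearly elastic bar under uniaxial load, so epsilon_lateral = -nu·epsilon_axial.
Solve for epsilon_axial: epsilon_axial = -epsilon_lateral / nu.
Substitute:
  epsilon_axial = -(-0.0001667) / 0.26
  epsilon_axial = 0.0006412
Final answer: epsilon_axial = 0.0006412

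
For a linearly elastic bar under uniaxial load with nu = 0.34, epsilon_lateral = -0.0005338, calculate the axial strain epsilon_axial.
Model: a linearly elastic bar under uniaxial load, so epsilon_lateral = -nu·epsilon_axial.
Solve for epsilon_axial: epsilon_axial = -epsilon_lateral / nu.
Substitute:
  epsilon_axial = -(-0.0005338) / 0.34
  epsilon_axial = 0.00157
Final answer: epsilon_axial = 0.00157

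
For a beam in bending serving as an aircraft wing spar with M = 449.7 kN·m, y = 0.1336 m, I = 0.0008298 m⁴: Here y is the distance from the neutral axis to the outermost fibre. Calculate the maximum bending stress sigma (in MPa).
Model: a beam in bending, so sigma = (M·y) / I.
Convert to SI units:
  M = 449.7 kN·m = 449700 N·m
Substitute:
  sigma = (449700 × 0.1336) / 0.0008298
  sigma = 7.24 × 10⁷ Pa
Convert: sigma = 7.24 × 10⁷ Pa = 72.4 MPa
Final answer: sigma = 72.4 MPa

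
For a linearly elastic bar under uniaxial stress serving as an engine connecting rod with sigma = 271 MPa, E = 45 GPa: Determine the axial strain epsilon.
Model: a linearly elastic bar under uniaxial stress, so epsilon = sigma / E.
Convert to SI units:
  sigma = 271 MPa = 2.71 × 10⁸ Pa
  E = 45 GPa = 4.5 × 10¹⁰ Pa
Substitute:
  epsilon = (2.71 × 10⁸) / (4.5 × 10¹⁰)
  epsilon = 0.006022
Final answer: epsilon = 0.006022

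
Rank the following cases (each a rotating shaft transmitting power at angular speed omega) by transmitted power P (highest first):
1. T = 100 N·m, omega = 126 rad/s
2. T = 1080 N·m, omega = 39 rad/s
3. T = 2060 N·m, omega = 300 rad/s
Model: a rotating shaft transmitting power at angular speed omega, so P = T·omega (SI units).
  Case 1: P = 100 × 126 = 12600 W = 12.6 kW
  Case 2: P = 1080 × 39 = 42120 W = 42.12 kW
  Case 3: P = 2060 × 300 = 618000 W = 618 kW
Ordering: 618 kW (case 3) > 42.12 kW (case 2) > 12.6 kW (case 1)
Final answer: 3, 2, 1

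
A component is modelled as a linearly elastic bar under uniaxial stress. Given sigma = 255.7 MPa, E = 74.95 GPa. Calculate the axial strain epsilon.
Model: a linearly elastic bar under uniaxial stress, so epsilon = sigma / E.
Convert to SI units:
  sigma = 255.7 MPa = 2.557 × 10⁸ Pa
  E = 74.95 GPa = 7.495 × 10¹⁰ Pa
Substitute:
  epsilon = (2.557 × 10⁸) / (7.495 × 10¹⁰)
  epsilon = 0.003412
Final answer: epsilon = 0.003412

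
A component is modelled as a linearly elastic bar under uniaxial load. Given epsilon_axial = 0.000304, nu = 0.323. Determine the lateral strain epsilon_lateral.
Model: a linearly elastic bar under uniaxial load, so epsilon_lateral = -nu·epsilon_axial.
Substitute:
  epsilon_lateral = -(0.323 × 0.000304)
  epsilon_lateral = -9.819 × 10⁻⁵
Final answer: epsilon_lateral = -9.819 × 10⁻⁵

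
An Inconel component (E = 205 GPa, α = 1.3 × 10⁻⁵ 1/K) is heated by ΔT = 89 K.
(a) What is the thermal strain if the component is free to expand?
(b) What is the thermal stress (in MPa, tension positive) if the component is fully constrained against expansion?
(a) Free thermal strain ε_th = α·ΔT = (1.3 × 10⁻⁵) × 89 = 0.001157
(b) Fully constrained, the expansion is suppressed, so σ = -E·α·ΔT. Convert E = 205 GPa = 2.05 × 10¹¹ Pa.
  σ = -(2.05 × 10¹¹) × (1.3 × 10⁻⁵) × 89 = -2.372 × 10⁸ Pa = -237.2 MPa (compressive)
Final answer: (a) ε_th = 0.001157, (b) σ = -237.2 MPa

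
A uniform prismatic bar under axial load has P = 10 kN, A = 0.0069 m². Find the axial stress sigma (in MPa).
Model: a uniform prismatic bar under axial load, so sigma = P / A.
Convert to SI units:
  P = 10 kN = 10000 N
Substitute:
  sigma = 10000 / 0.0069
  sigma = 1.449 × 10⁶ Pa
Convert: sigma = 1.449 × 10⁶ Pa = 1.449 MPa
Final answer: sigma = 1.449 MPa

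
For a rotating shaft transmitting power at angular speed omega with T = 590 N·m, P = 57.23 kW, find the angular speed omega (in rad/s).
Model: a rotating shaft transmitting power at angular speed omega, so P = T·omega.
Solve for omega: omega = P / T.
Convert to SI units:
  P = 57.23 kW = 57230 W
Substitute:
  omega = 57230 / 590
  omega = 97 rad/s
Final answer: omega = 97 rad/s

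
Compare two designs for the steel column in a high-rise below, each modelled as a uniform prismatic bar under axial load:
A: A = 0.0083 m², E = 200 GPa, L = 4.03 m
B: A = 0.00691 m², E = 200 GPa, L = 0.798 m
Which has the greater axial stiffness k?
Model: a uniform prismatic bar under axial load, so k = (A·E) / L (SI units).
  A: k = (0.0083 × (2 × 10¹¹)) / 4.03 = 4.119 × 10⁸ N/m = 411.9 MN/m
  B: k = (0.00691 × (2 × 10¹¹)) / 0.798 = 1.732 × 10⁹ N/m = 1732 MN/m
1732 MN/m > 411.9 MN/m, so B is larger.
Final answer: B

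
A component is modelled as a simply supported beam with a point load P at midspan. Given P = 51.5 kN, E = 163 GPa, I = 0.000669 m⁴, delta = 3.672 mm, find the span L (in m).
Model: a simply supported beam with a point load P at midspan, so delta = (P·L^3) / (48·E·I).
Solve for L: L = ((48·delta·E·I) / P)^(1/3).
Convert to SI units:
  P = 51.5 kN = 51500 N
  E = 163 GPa = 1.63 × 10¹¹ Pa
  delta = 3.672 mm = 0.003672 m
Substitute:
  L = ((48 × 0.003672 × (1.63 × 10¹¹) × 0.000669) / 51500)^(1/3)
  L = 7.2 m
Final answer: L = 7.2 m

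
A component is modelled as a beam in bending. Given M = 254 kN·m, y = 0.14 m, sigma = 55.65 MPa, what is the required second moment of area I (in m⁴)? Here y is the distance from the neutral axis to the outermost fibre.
Model: a beam in bending, so sigma = (M·y) / I.
Solve for I: I = (M·y) / sigma.
Convert to SI units:
  M = 254 kN·m = 254000 N·m
  sigma = 55.65 MPa = 5.565 × 10⁷ Pa
Substitute:
  I = (254000 × 0.14) / (5.565 × 10⁷)
  I = 0.000639 m⁴
Final answer: I = 0.000639 m⁴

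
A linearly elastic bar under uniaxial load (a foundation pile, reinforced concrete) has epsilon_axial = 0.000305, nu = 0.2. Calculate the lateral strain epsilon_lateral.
Model: a linearly elastic bar under uniaxial load, so epsilon_lateral = -nu·epsilon_axial.
Substitute:
  epsilon_lateral = -(0.2 × 0.000305)
  epsilon_lateral = -6.1 × 10⁻⁵
Final answer: epsilon_lateral = -6.1 × 10⁻⁵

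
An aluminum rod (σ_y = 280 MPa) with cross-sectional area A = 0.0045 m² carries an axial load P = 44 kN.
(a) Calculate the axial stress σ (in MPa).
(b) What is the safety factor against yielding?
(a) Axial stress σ = P/A. Convert P = 44 kN = 44000 N.
  σ = 44000 / 0.0045 = 9.778 × 10⁶ Pa = 9.778 MPa
(b) Safety factor SF = σ_y/σ = 280 / 9.778 = 28.64
Final answer: (a) σ = 9.778 MPa, (b) SF = 28.64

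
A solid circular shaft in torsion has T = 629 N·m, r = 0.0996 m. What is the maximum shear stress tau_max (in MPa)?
Model: a solid circular shaft in torsion, so tau_max = (2·T) / (π·r^3).
Substitute:
  tau_max = (2 × 629) / (π × 0.0996^3)
  tau_max = 405300 Pa
Convert: tau_max = 405300 Pa = 0.4053 MPa
Final answer: tau_max = 0.4053 MPa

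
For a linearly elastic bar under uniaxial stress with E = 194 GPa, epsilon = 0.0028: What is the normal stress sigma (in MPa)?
Model: a linearly elastic bar under uniaxial stress, so sigma = E·epsilon.
Convert to SI units:
  E = 194 GPa = 1.94 × 10¹¹ Pa
Substitute:
  sigma = (1.94 × 10¹¹) × 0.0028
  sigma = 5.432 × 10⁸ Pa
Convert: sigma = 5.432 × 10⁸ Pa = 543.2 MPa
Final answer: sigma = 543.2 MPa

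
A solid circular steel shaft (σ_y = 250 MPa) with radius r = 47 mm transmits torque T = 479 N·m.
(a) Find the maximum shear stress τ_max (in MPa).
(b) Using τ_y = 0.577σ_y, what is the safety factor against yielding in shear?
(a) For a solid circular shaft, τ_max = T·r/J with J = π·r^4/2, i.e. τ_max = 2·T / (π·r^3). Convert r = 47 mm = 0.047 m.
  τ_max = (2 × 479) / (π × 0.047^3) = 2.937 × 10⁶ Pa = 2.937 MPa
(b) τ_y = 0.577 × 250 = 144.25 MPa
  SF = τ_y/τ_max = 144.25 / 2.937 = 49.11
Final answer: (a) τ_max = 2.937 MPa, (b) SF = 49.11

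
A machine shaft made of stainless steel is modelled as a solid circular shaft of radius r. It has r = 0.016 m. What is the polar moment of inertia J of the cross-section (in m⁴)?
Model: a solid circular shaft of radius r, so J = (π·r^4) / 2.
Substitute:
  J = (π × 0.016^4) / 2
  J = 1.029 × 10⁻⁷ m⁴
Final answer: J = 1.029 × 10⁻⁷ m⁴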